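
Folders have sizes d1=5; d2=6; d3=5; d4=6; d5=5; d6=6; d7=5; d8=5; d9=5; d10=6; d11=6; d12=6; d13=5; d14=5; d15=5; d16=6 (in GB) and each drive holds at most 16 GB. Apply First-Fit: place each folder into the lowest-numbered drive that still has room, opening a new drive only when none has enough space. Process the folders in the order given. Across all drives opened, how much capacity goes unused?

drive 1: place d1 (5 GB), 11 GB left
drive 1: place d2 (6 GB), 5 GB left
drive 1: place d3 (5 GB), 0 GB left
drive 2: place d4 (6 GB), 10 GB left
drive 2: place d5 (5 GB), 5 GB left
drive 3: place d6 (6 GB), 10 GB left
drive 2: place d7 (5 GB), 0 GB left
drive 3: place d8 (5 GB), 5 GB left
drive 3: place d9 (5 GB), 0 GB left
drive 4: place d10 (6 GB), 10 GB left
drive 4: place d11 (6 GB), 4 GB left
drive 5: place d12 (6 GB), 10 GB left
drive 5: place d13 (5 GB), 5 GB left
drive 5: place d14 (5 GB), 0 GB left
drive 6: place d15 (5 GB), 11 GB left
drive 6: place d16 (6 GB), 5 GB left
6 drives × 16 GB = 96 GB; used 87 GB; unused 9 GB.

9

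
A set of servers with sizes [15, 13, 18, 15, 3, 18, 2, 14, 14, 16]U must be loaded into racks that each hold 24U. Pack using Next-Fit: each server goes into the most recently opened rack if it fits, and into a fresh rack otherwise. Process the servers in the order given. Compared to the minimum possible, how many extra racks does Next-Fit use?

Next-Fit: [15] [13] [18] [15,3] [18,2] [14] [14] [16] → 8 racks.
8 servers exceed 12U (half the capacity), and no two of those can share a rack, so at least 8 racks are needed.
So 8 is already optimal.

0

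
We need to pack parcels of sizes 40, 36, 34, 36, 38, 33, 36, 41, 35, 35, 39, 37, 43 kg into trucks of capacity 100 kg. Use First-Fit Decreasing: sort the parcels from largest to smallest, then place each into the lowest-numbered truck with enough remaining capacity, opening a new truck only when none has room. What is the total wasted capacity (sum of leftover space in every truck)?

217

Sorted descending: 43, 41, 40, 39, 38, 37, 36, 36, 36, 35, 35, 34, 33.
Put 43 kg in truck 1; 57 kg remain.
Put 41 kg in truck 1; 16 kg remain.
Put 40 kg in truck 2; 60 kg remain.
Put 39 kg in truck 2; 21 kg remain.
Put 38 kg in truck 3; 62 kg remain.
Put 37 kg in truck 3; 25 kg remain.
Put 36 kg in truck 4; 64 kg remain.
Put 36 kg in truck 4; 28 kg remain.
Put 36 kg in truck 5; 64 kg remain.
Put 35 kg in truck 5; 29 kg remain.
Put 35 kg in truck 6; 65 kg remain.
Put 34 kg in truck 6; 31 kg remain.
Put 33 kg in truck 7; 67 kg remain.
7 trucks × 100 kg = 700 kg; used 483 kg; unused 217 kg.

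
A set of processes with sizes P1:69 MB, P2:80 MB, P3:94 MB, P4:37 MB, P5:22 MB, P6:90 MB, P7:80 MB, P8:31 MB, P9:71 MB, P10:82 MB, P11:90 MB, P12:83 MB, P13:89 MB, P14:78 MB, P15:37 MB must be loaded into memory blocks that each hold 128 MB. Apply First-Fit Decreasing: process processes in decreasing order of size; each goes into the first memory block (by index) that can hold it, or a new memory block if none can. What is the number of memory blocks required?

11

Sorted descending: 94, 90, 90, 89, 83, 82, 80, 80, 78, 71, 69, 37, 37, 31, 22.
memory block 1: place 94 MB, 34 MB left
memory block 2: place 90 MB, 38 MB left
memory block 3: place 90 MB, 38 MB left
memory block 4: place 89 MB, 39 MB left
memory block 5: place 83 MB, 45 MB left
memory block 6: place 82 MB, 46 MB left
memory block 7: place 80 MB, 48 MB left
memory block 8: place 80 MB, 48 MB left
memory block 9: place 78 MB, 50 MB left
memory block 10: place 71 MB, 57 MB left
memory block 11: place 69 MB, 59 MB left
memory block 2: place 37 MB, 1 MB left
memory block 3: place 37 MB, 1 MB left
memory block 1: place 31 MB, 3 MB left
memory block 4: place 22 MB, 17 MB left
Final memory blocks: [94,31] [90,37] [90,37] [89,22] [83] [82] [80] [80] [78] [71] [69].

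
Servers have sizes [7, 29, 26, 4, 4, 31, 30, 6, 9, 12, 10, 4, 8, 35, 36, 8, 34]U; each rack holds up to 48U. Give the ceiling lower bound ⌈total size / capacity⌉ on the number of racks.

Total size = 7 + 29 + 26 + 4 + 4 + 31 + 30 + 6 + 9 + 12 + 10 + 4 + 8 + 35 + 36 + 8 + 34 = 293U.
⌈293 / 48⌉ = 7.

7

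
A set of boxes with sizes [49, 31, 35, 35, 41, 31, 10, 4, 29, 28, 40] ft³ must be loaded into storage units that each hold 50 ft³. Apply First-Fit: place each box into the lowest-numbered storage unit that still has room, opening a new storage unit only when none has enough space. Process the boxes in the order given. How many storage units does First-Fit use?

storage unit 1: place 49 ft³, 1 ft³ left
storage unit 2: place 31 ft³, 19 ft³ left
storage unit 3: place 35 ft³, 15 ft³ left
storage unit 4: place 35 ft³, 15 ft³ left
storage unit 5: place 41 ft³, 9 ft³ left
storage unit 6: place 31 ft³, 19 ft³ left
storage unit 2: place 10 ft³, 9 ft³ left
storage unit 2: place 4 ft³, 5 ft³ left
storage unit 7: place 29 ft³, 21 ft³ left
storage unit 8: place 28 ft³, 22 ft³ left
storage unit 9: place 40 ft³, 10 ft³ left

9 storage units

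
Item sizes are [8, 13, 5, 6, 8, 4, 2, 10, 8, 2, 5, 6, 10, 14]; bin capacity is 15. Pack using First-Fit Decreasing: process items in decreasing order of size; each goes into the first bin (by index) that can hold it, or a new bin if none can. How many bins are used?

Sorted descending: 14, 13, 10, 10, 8, 8, 8, 6, 6, 5, 5, 4, 2, 2.
14 → bin 1 (remaining 1)
13 → bin 2 (remaining 2)
10 → bin 3 (remaining 5)
10 → bin 4 (remaining 5)
8 → bin 5 (remaining 7)
8 → bin 6 (remaining 7)
8 → bin 7 (remaining 7)
6 → bin 5 (remaining 1)
6 → bin 6 (remaining 1)
5 → bin 3 (remaining 0)
5 → bin 4 (remaining 0)
4 → bin 7 (remaining 3)
2 → bin 2 (remaining 0)
2 → bin 7 (remaining 1)
Final bins: [14] [13,2] [10,5] [10,5] [8,6] [8,6] [8,4,2].

7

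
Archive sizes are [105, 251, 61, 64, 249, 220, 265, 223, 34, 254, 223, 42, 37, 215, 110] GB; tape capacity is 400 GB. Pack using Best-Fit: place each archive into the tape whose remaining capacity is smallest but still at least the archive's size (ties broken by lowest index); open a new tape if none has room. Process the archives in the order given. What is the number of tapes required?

tape 1: place 105 GB, 295 GB left
tape 1: place 251 GB, 44 GB left
tape 2: place 61 GB, 339 GB left
tape 2: place 64 GB, 275 GB left
tape 2: place 249 GB, 26 GB left
tape 3: place 220 GB, 180 GB left
tape 4: place 265 GB, 135 GB left
tape 5: place 223 GB, 177 GB left
tape 1: place 34 GB, 10 GB left
tape 6: place 254 GB, 146 GB left
tape 7: place 223 GB, 177 GB left
tape 4: place 42 GB, 93 GB left
tape 4: place 37 GB, 56 GB left
tape 8: place 215 GB, 185 GB left
tape 6: place 110 GB, 36 GB left
Final tapes: [105,251,34] [61,64,249] [220] [265,42,37] [223] [254,110] [223] [215].

8 tapes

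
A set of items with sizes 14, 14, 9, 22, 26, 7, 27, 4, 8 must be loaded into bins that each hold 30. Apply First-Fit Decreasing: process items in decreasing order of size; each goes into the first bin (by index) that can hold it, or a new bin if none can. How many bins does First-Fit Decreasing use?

Sorted descending: 27, 26, 22, 14, 14, 9, 8, 7, 4.
27 → bin 1 (remaining 3)
26 → bin 2 (remaining 4)
22 → bin 3 (remaining 8)
14 → bin 4 (remaining 16)
14 → bin 4 (remaining 2)
9 → bin 5 (remaining 21)
8 → bin 3 (remaining 0)
7 → bin 5 (remaining 14)
4 → bin 2 (remaining 0)

5 bins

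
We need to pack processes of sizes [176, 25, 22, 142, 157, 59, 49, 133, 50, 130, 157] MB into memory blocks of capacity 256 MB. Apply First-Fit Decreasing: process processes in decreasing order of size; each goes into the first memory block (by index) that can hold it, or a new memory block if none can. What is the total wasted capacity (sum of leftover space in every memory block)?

436

Sorted descending: 176, 157, 157, 142, 133, 130, 59, 50, 49, 25, 22.
176 MB → memory block 1 (remaining 80 MB)
157 MB → memory block 2 (remaining 99 MB)
157 MB → memory block 3 (remaining 99 MB)
142 MB → memory block 4 (remaining 114 MB)
133 MB → memory block 5 (remaining 123 MB)
130 MB → memory block 6 (remaining 126 MB)
59 MB → memory block 1 (remaining 21 MB)
50 MB → memory block 2 (remaining 49 MB)
49 MB → memory block 2 (remaining 0 MB)
25 MB → memory block 3 (remaining 74 MB)
22 MB → memory block 3 (remaining 52 MB)
6 memory blocks × 256 MB = 1536 MB; used 1100 MB; unused 436 MB.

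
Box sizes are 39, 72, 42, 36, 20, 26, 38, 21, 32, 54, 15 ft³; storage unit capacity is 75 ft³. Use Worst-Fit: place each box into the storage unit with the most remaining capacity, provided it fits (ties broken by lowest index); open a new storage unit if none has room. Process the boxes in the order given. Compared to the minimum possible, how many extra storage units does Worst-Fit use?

0

Worst-Fit: [39,36] [72] [42,20] [26,38] [21,32,15] [54] → 6 storage units.
Total size 395 ft³; any packing needs at least ⌈395/75⌉ = 6 storage units.
So 6 is already optimal.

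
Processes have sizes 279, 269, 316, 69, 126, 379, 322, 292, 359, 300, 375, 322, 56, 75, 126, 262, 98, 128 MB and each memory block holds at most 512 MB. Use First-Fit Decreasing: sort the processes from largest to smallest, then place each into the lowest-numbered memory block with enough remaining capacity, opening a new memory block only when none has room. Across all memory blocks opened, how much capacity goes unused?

Sorted descending: 379, 375, 359, 322, 322, 316, 300, 292, 279, 269, 262, 128, 126, 126, 98, 75, 69, 56.
Put 379 MB in memory block 1; 133 MB remain.
Put 375 MB in memory block 2; 137 MB remain.
Put 359 MB in memory block 3; 153 MB remain.
Put 322 MB in memory block 4; 190 MB remain.
Put 322 MB in memory block 5; 190 MB remain.
Put 316 MB in memory block 6; 196 MB remain.
Put 300 MB in memory block 7; 212 MB remain.
Put 292 MB in memory block 8; 220 MB remain.
Put 279 MB in memory block 9; 233 MB remain.
Put 269 MB in memory block 10; 243 MB remain.
Put 262 MB in memory block 11; 250 MB remain.
Put 128 MB in memory block 1; 5 MB remain.
Put 126 MB in memory block 2; 11 MB remain.
Put 126 MB in memory block 3; 27 MB remain.
Put 98 MB in memory block 4; 92 MB remain.
Put 75 MB in memory block 4; 17 MB remain.
Put 69 MB in memory block 5; 121 MB remain.
Put 56 MB in memory block 5; 65 MB remain.
11 memory blocks × 512 MB = 5632 MB; used 4153 MB; unused 1479 MB.

1479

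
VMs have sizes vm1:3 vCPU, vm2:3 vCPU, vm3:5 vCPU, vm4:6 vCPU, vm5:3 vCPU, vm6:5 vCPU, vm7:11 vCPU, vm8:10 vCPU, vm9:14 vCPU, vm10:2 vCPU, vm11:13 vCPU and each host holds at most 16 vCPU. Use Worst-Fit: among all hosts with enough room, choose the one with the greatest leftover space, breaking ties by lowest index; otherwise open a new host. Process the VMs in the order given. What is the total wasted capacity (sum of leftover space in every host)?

vm1 (3 vCPU) → host 1 (remaining 13 vCPU)
vm2 (3 vCPU) → host 1 (remaining 10 vCPU)
vm3 (5 vCPU) → host 1 (remaining 5 vCPU)
vm4 (6 vCPU) → host 2 (remaining 10 vCPU)
vm5 (3 vCPU) → host 2 (remaining 7 vCPU)
vm6 (5 vCPU) → host 2 (remaining 2 vCPU)
vm7 (11 vCPU) → host 3 (remaining 5 vCPU)
vm8 (10 vCPU) → host 4 (remaining 6 vCPU)
vm9 (14 vCPU) → host 5 (remaining 2 vCPU)
vm10 (2 vCPU) → host 4 (remaining 4 vCPU)
vm11 (13 vCPU) → host 6 (remaining 3 vCPU)
6 hosts × 16 vCPU = 96 vCPU; used 75 vCPU; unused 21 vCPU.

21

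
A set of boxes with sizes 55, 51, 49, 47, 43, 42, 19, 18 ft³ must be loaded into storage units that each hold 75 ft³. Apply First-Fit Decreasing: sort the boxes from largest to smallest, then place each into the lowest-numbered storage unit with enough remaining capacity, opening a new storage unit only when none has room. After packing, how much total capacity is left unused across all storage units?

Sorted descending: 55, 51, 49, 47, 43, 42, 19, 18.
storage unit 1: place 55 ft³, 20 ft³ left
storage unit 2: place 51 ft³, 24 ft³ left
storage unit 3: place 49 ft³, 26 ft³ left
storage unit 4: place 47 ft³, 28 ft³ left
storage unit 5: place 43 ft³, 32 ft³ left
storage unit 6: place 42 ft³, 33 ft³ left
storage unit 1: place 19 ft³, 1 ft³ left
storage unit 2: place 18 ft³, 6 ft³ left
6 storage units × 75 ft³ = 450 ft³; used 324 ft³; unused 126 ft³.

126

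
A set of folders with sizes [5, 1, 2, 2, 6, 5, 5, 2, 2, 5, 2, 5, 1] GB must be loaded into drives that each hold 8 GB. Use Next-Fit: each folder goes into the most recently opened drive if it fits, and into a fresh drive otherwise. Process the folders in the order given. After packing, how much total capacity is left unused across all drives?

drive 1: place 5 GB, 3 GB left
drive 1: place 1 GB, 2 GB left
drive 1: place 2 GB, 0 GB left
drive 2: place 2 GB, 6 GB left
drive 2: place 6 GB, 0 GB left
drive 3: place 5 GB, 3 GB left
drive 4: place 5 GB, 3 GB left
drive 4: place 2 GB, 1 GB left
drive 5: place 2 GB, 6 GB left
drive 5: place 5 GB, 1 GB left
drive 6: place 2 GB, 6 GB left
drive 6: place 5 GB, 1 GB left
drive 6: place 1 GB, 0 GB left
6 drives × 8 GB = 48 GB; used 43 GB; unused 5 GB.

5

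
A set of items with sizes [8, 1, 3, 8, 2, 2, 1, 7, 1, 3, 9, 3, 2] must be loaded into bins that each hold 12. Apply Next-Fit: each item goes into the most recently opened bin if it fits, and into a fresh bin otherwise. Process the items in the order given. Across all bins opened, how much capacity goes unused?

10

8 → bin 1 (remaining 4)
1 → bin 1 (remaining 3)
3 → bin 1 (remaining 0)
8 → bin 2 (remaining 4)
2 → bin 2 (remaining 2)
2 → bin 2 (remaining 0)
1 → bin 3 (remaining 11)
7 → bin 3 (remaining 4)
1 → bin 3 (remaining 3)
3 → bin 3 (remaining 0)
9 → bin 4 (remaining 3)
3 → bin 4 (remaining 0)
2 → bin 5 (remaining 10)
5 bins × 12 = 60; used 50; unused 10.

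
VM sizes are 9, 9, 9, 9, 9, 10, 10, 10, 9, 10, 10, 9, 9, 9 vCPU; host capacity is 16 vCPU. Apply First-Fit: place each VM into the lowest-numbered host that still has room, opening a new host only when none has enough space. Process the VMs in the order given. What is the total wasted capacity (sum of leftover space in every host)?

93

host 1: place 9 vCPU, 7 vCPU left
host 2: place 9 vCPU, 7 vCPU left
host 3: place 9 vCPU, 7 vCPU left
host 4: place 9 vCPU, 7 vCPU left
host 5: place 9 vCPU, 7 vCPU left
host 6: place 10 vCPU, 6 vCPU left
host 7: place 10 vCPU, 6 vCPU left
host 8: place 10 vCPU, 6 vCPU left
host 9: place 9 vCPU, 7 vCPU left
host 10: place 10 vCPU, 6 vCPU left
host 11: place 10 vCPU, 6 vCPU left
host 12: place 9 vCPU, 7 vCPU left
host 13: place 9 vCPU, 7 vCPU left
host 14: place 9 vCPU, 7 vCPU left
14 hosts × 16 vCPU = 224 vCPU; used 131 vCPU; unused 93 vCPU.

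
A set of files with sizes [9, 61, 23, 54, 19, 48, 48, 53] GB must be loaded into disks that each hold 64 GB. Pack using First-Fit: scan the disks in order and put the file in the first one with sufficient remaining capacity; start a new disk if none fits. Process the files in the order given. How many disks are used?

6

disk 1: place 9 GB, 55 GB left
disk 2: place 61 GB, 3 GB left
disk 1: place 23 GB, 32 GB left
disk 3: place 54 GB, 10 GB left
disk 1: place 19 GB, 13 GB left
disk 4: place 48 GB, 16 GB left
disk 5: place 48 GB, 16 GB left
disk 6: place 53 GB, 11 GB left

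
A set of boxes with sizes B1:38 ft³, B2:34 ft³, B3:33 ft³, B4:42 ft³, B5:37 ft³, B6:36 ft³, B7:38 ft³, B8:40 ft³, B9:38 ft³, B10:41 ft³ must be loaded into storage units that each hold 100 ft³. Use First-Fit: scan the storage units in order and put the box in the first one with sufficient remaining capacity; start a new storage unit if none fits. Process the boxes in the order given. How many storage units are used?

5 storage units

storage unit 1: place B1 (38 ft³), 62 ft³ left
storage unit 1: place B2 (34 ft³), 28 ft³ left
storage unit 2: place B3 (33 ft³), 67 ft³ left
storage unit 2: place B4 (42 ft³), 25 ft³ left
storage unit 3: place B5 (37 ft³), 63 ft³ left
storage unit 3: place B6 (36 ft³), 27 ft³ left
storage unit 4: place B7 (38 ft³), 62 ft³ left
storage unit 4: place B8 (40 ft³), 22 ft³ left
storage unit 5: place B9 (38 ft³), 62 ft³ left
storage unit 5: place B10 (41 ft³), 21 ft³ left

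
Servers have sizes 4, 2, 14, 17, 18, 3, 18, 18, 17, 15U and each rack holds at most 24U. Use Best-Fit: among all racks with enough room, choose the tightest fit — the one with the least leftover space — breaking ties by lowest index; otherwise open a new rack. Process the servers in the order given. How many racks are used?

4U → rack 1 (remaining 20U)
2U → rack 1 (remaining 18U)
14U → rack 1 (remaining 4U)
17U → rack 2 (remaining 7U)
18U → rack 3 (remaining 6U)
3U → rack 1 (remaining 1U)
18U → rack 4 (remaining 6U)
18U → rack 5 (remaining 6U)
17U → rack 6 (remaining 7U)
15U → rack 7 (remaining 9U)
Final racks: [4,2,14,3] [17] [18] [18] [18] [17] [15].

7 racks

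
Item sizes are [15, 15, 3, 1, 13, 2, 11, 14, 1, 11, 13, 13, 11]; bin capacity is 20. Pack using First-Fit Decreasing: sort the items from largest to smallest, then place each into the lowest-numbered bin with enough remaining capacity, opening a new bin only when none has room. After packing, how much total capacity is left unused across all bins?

Sorted descending: 15, 15, 14, 13, 13, 13, 11, 11, 11, 3, 2, 1, 1.
Put 15 in bin 1; 5 remain.
Put 15 in bin 2; 5 remain.
Put 14 in bin 3; 6 remain.
Put 13 in bin 4; 7 remain.
Put 13 in bin 5; 7 remain.
Put 13 in bin 6; 7 remain.
Put 11 in bin 7; 9 remain.
Put 11 in bin 8; 9 remain.
Put 11 in bin 9; 9 remain.
Put 3 in bin 1; 2 remain.
Put 2 in bin 1; 0 remain.
Put 1 in bin 2; 4 remain.
Put 1 in bin 2; 3 remain.
9 bins × 20 = 180; used 123; unused 57.

57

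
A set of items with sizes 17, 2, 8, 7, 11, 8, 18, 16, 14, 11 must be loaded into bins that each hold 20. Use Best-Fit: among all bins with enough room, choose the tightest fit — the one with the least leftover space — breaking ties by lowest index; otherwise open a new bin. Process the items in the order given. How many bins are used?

Put 17 in bin 1; 3 remain.
Put 2 in bin 1; 1 remain.
Put 8 in bin 2; 12 remain.
Put 7 in bin 2; 5 remain.
Put 11 in bin 3; 9 remain.
Put 8 in bin 3; 1 remain.
Put 18 in bin 4; 2 remain.
Put 16 in bin 5; 4 remain.
Put 14 in bin 6; 6 remain.
Put 11 in bin 7; 9 remain.

7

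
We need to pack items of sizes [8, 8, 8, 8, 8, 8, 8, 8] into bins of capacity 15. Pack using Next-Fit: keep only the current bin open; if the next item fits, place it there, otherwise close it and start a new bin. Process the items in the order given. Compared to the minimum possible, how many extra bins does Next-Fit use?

0

Next-Fit: [8] [8] [8] [8] [8] [8] [8] [8] → 8 bins.
8 items exceed 7.5 (half the capacity), and no two of those can share a bin, so at least 8 bins are needed.
So 8 is already optimal.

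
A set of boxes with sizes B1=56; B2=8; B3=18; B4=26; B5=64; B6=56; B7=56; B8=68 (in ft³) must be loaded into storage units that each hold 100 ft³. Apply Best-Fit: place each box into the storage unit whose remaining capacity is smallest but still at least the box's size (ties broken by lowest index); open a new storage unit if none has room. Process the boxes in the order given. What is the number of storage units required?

5

Put B1 (56 ft³) in storage unit 1; 44 ft³ remain.
Put B2 (8 ft³) in storage unit 1; 36 ft³ remain.
Put B3 (18 ft³) in storage unit 1; 18 ft³ remain.
Put B4 (26 ft³) in storage unit 2; 74 ft³ remain.
Put B5 (64 ft³) in storage unit 2; 10 ft³ remain.
Put B6 (56 ft³) in storage unit 3; 44 ft³ remain.
Put B7 (56 ft³) in storage unit 4; 44 ft³ remain.
Put B8 (68 ft³) in storage unit 5; 32 ft³ remain.
Final storage units: [56,8,18] [26,64] [56] [56] [68].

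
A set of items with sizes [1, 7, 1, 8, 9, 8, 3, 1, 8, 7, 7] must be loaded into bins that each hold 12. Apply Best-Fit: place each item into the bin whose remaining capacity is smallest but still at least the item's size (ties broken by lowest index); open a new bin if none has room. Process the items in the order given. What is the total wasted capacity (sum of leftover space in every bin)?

bin 1: place 1, 11 left
bin 1: place 7, 4 left
bin 1: place 1, 3 left
bin 2: place 8, 4 left
bin 3: place 9, 3 left
bin 4: place 8, 4 left
bin 1: place 3, 0 left
bin 3: place 1, 2 left
bin 5: place 8, 4 left
bin 6: place 7, 5 left
bin 7: place 7, 5 left
7 bins × 12 = 84; used 60; unused 24.

24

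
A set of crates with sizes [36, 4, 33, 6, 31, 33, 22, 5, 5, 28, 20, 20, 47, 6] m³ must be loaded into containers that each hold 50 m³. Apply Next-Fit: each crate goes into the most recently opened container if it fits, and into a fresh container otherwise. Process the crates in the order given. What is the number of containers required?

9

Put 36 m³ in container 1; 14 m³ remain.
Put 4 m³ in container 1; 10 m³ remain.
Put 33 m³ in container 2; 17 m³ remain.
Put 6 m³ in container 2; 11 m³ remain.
Put 31 m³ in container 3; 19 m³ remain.
Put 33 m³ in container 4; 17 m³ remain.
Put 22 m³ in container 5; 28 m³ remain.
Put 5 m³ in container 5; 23 m³ remain.
Put 5 m³ in container 5; 18 m³ remain.
Put 28 m³ in container 6; 22 m³ remain.
Put 20 m³ in container 6; 2 m³ remain.
Put 20 m³ in container 7; 30 m³ remain.
Put 47 m³ in container 8; 3 m³ remain.
Put 6 m³ in container 9; 44 m³ remain.
Final containers: [36,4] [33,6] [31] [33] [22,5,5] [28,20] [20] [47] [6].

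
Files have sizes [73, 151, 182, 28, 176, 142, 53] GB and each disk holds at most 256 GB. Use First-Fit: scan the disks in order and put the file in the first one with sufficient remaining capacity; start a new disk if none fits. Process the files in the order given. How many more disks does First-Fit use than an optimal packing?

First-Fit: [73,151,28] [182,53] [176] [142] → 4 disks.
Total size 805 GB; any packing needs at least ⌈805/256⌉ = 4 disks.
So 4 is already optimal.

0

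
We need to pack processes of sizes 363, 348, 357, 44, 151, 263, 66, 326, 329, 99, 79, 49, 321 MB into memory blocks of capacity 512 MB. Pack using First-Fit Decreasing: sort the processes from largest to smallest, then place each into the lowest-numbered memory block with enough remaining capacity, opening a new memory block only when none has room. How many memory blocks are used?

Sorted descending: 363, 357, 348, 329, 326, 321, 263, 151, 99, 79, 66, 49, 44.
memory block 1: place 363 MB, 149 MB left
memory block 2: place 357 MB, 155 MB left
memory block 3: place 348 MB, 164 MB left
memory block 4: place 329 MB, 183 MB left
memory block 5: place 326 MB, 186 MB left
memory block 6: place 321 MB, 191 MB left
memory block 7: place 263 MB, 249 MB left
memory block 2: place 151 MB, 4 MB left
memory block 1: place 99 MB, 50 MB left
memory block 3: place 79 MB, 85 MB left
memory block 3: place 66 MB, 19 MB left
memory block 1: place 49 MB, 1 MB left
memory block 4: place 44 MB, 139 MB left
Final memory blocks: [363,99,49] [357,151] [348,79,66] [329,44] [326] [321] [263].

7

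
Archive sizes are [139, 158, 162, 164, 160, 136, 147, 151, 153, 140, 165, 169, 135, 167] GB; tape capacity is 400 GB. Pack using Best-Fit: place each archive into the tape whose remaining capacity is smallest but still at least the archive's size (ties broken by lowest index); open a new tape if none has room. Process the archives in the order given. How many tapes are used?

Put 139 GB in tape 1; 261 GB remain.
Put 158 GB in tape 1; 103 GB remain.
Put 162 GB in tape 2; 238 GB remain.
Put 164 GB in tape 2; 74 GB remain.
Put 160 GB in tape 3; 240 GB remain.
Put 136 GB in tape 3; 104 GB remain.
Put 147 GB in tape 4; 253 GB remain.
Put 151 GB in tape 4; 102 GB remain.
Put 153 GB in tape 5; 247 GB remain.
Put 140 GB in tape 5; 107 GB remain.
Put 165 GB in tape 6; 235 GB remain.
Put 169 GB in tape 6; 66 GB remain.
Put 135 GB in tape 7; 265 GB remain.
Put 167 GB in tape 7; 98 GB remain.

7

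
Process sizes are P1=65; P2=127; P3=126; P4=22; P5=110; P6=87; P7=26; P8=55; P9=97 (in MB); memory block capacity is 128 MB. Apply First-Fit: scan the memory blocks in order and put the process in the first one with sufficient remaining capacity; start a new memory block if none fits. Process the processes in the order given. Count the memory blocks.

7 memory blocks

memory block 1: place P1 (65 MB), 63 MB left
memory block 2: place P2 (127 MB), 1 MB left
memory block 3: place P3 (126 MB), 2 MB left
memory block 1: place P4 (22 MB), 41 MB left
memory block 4: place P5 (110 MB), 18 MB left
memory block 5: place P6 (87 MB), 41 MB left
memory block 1: place P7 (26 MB), 15 MB left
memory block 6: place P8 (55 MB), 73 MB left
memory block 7: place P9 (97 MB), 31 MB left
Final memory blocks: [65,22,26] [127] [126] [110] [87] [55] [97].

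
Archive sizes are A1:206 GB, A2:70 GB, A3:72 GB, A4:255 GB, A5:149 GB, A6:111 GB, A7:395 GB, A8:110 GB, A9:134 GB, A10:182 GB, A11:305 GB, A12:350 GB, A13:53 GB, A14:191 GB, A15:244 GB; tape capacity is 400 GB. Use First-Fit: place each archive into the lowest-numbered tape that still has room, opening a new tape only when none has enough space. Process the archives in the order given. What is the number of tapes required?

9

Put A1 (206 GB) in tape 1; 194 GB remain.
Put A2 (70 GB) in tape 1; 124 GB remain.
Put A3 (72 GB) in tape 1; 52 GB remain.
Put A4 (255 GB) in tape 2; 145 GB remain.
Put A5 (149 GB) in tape 3; 251 GB remain.
Put A6 (111 GB) in tape 2; 34 GB remain.
Put A7 (395 GB) in tape 4; 5 GB remain.
Put A8 (110 GB) in tape 3; 141 GB remain.
Put A9 (134 GB) in tape 3; 7 GB remain.
Put A10 (182 GB) in tape 5; 218 GB remain.
Put A11 (305 GB) in tape 6; 95 GB remain.
Put A12 (350 GB) in tape 7; 50 GB remain.
Put A13 (53 GB) in tape 5; 165 GB remain.
Put A14 (191 GB) in tape 8; 209 GB remain.
Put A15 (244 GB) in tape 9; 156 GB remain.
Final tapes: [206,70,72] [255,111] [149,110,134] [395] [182,53] [305] [350] [191] [244].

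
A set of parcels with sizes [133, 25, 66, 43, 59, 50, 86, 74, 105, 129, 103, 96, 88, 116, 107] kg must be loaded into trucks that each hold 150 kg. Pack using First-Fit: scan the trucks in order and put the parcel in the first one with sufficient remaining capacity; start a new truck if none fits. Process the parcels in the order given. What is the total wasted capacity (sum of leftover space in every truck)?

Put 133 kg in truck 1; 17 kg remain.
Put 25 kg in truck 2; 125 kg remain.
Put 66 kg in truck 2; 59 kg remain.
Put 43 kg in truck 2; 16 kg remain.
Put 59 kg in truck 3; 91 kg remain.
Put 50 kg in truck 3; 41 kg remain.
Put 86 kg in truck 4; 64 kg remain.
Put 74 kg in truck 5; 76 kg remain.
Put 105 kg in truck 6; 45 kg remain.
Put 129 kg in truck 7; 21 kg remain.
Put 103 kg in truck 8; 47 kg remain.
Put 96 kg in truck 9; 54 kg remain.
Put 88 kg in truck 10; 62 kg remain.
Put 116 kg in truck 11; 34 kg remain.
Put 107 kg in truck 12; 43 kg remain.
12 trucks × 150 kg = 1800 kg; used 1280 kg; unused 520 kg.

520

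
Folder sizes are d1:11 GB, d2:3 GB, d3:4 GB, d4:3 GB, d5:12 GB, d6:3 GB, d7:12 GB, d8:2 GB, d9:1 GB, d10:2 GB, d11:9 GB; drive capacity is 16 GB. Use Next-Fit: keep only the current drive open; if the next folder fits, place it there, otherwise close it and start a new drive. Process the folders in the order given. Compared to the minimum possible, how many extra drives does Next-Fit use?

1

Next-Fit: [11,3] [4,3] [12,3] [12,2,1] [2,9] → 5 drives.
Total size 62 GB; any packing needs at least ⌈62/16⌉ = 4 drives.
An optimal packing achieves that bound: [12,4] [12,3,1] [11,3,2] [9,3,2] → 4 drives.
Excess: 5 − 4 = 1.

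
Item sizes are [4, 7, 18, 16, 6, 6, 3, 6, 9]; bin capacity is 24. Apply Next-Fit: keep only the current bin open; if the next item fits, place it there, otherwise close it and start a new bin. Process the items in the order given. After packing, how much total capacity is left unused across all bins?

Put 4 in bin 1; 20 remain.
Put 7 in bin 1; 13 remain.
Put 18 in bin 2; 6 remain.
Put 16 in bin 3; 8 remain.
Put 6 in bin 3; 2 remain.
Put 6 in bin 4; 18 remain.
Put 3 in bin 4; 15 remain.
Put 6 in bin 4; 9 remain.
Put 9 in bin 4; 0 remain.
4 bins × 24 = 96; used 75; unused 21.

21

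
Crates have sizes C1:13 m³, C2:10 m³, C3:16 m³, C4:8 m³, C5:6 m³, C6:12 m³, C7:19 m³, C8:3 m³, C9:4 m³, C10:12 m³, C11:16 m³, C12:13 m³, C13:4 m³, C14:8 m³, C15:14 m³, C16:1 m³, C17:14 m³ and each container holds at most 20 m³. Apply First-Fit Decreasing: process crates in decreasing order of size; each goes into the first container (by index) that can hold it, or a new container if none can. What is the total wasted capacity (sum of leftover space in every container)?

Sorted descending: 19, 16, 16, 14, 14, 13, 13, 12, 12, 10, 8, 8, 6, 4, 4, 3, 1.
container 1: place 19 m³, 1 m³ left
container 2: place 16 m³, 4 m³ left
container 3: place 16 m³, 4 m³ left
container 4: place 14 m³, 6 m³ left
container 5: place 14 m³, 6 m³ left
container 6: place 13 m³, 7 m³ left
container 7: place 13 m³, 7 m³ left
container 8: place 12 m³, 8 m³ left
container 9: place 12 m³, 8 m³ left
container 10: place 10 m³, 10 m³ left
container 8: place 8 m³, 0 m³ left
container 9: place 8 m³, 0 m³ left
container 4: place 6 m³, 0 m³ left
container 2: place 4 m³, 0 m³ left
container 3: place 4 m³, 0 m³ left
container 5: place 3 m³, 3 m³ left
container 1: place 1 m³, 0 m³ left
10 containers × 20 m³ = 200 m³; used 173 m³; unused 27 m³.

27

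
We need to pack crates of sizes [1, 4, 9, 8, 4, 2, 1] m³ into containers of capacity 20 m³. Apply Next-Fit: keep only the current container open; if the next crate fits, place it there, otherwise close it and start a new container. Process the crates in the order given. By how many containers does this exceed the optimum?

0

Next-Fit: [1,4,9] [8,4,2,1] → 2 containers.
Total size 29 m³; any packing needs at least ⌈29/20⌉ = 2 containers.
So 2 is already optimal.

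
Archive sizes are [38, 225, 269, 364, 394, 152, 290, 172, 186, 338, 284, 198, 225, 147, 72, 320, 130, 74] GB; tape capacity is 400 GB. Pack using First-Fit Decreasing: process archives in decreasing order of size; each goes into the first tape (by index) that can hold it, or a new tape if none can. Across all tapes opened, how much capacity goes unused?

Sorted descending: 394, 364, 338, 320, 290, 284, 269, 225, 225, 198, 186, 172, 152, 147, 130, 74, 72, 38.
394 GB → tape 1 (remaining 6 GB)
364 GB → tape 2 (remaining 36 GB)
338 GB → tape 3 (remaining 62 GB)
320 GB → tape 4 (remaining 80 GB)
290 GB → tape 5 (remaining 110 GB)
284 GB → tape 6 (remaining 116 GB)
269 GB → tape 7 (remaining 131 GB)
225 GB → tape 8 (remaining 175 GB)
225 GB → tape 9 (remaining 175 GB)
198 GB → tape 10 (remaining 202 GB)
186 GB → tape 10 (remaining 16 GB)
172 GB → tape 8 (remaining 3 GB)
152 GB → tape 9 (remaining 23 GB)
147 GB → tape 11 (remaining 253 GB)
130 GB → tape 7 (remaining 1 GB)
74 GB → tape 4 (remaining 6 GB)
72 GB → tape 5 (remaining 38 GB)
38 GB → tape 3 (remaining 24 GB)
11 tapes × 400 GB = 4400 GB; used 3878 GB; unused 522 GB.

522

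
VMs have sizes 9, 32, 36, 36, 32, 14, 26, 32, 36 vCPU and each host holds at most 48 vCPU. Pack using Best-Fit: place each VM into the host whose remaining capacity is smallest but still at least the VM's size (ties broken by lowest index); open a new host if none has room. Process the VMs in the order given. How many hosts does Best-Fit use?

host 1: place 9 vCPU, 39 vCPU left
host 1: place 32 vCPU, 7 vCPU left
host 2: place 36 vCPU, 12 vCPU left
host 3: place 36 vCPU, 12 vCPU left
host 4: place 32 vCPU, 16 vCPU left
host 4: place 14 vCPU, 2 vCPU left
host 5: place 26 vCPU, 22 vCPU left
host 6: place 32 vCPU, 16 vCPU left
host 7: place 36 vCPU, 12 vCPU left

7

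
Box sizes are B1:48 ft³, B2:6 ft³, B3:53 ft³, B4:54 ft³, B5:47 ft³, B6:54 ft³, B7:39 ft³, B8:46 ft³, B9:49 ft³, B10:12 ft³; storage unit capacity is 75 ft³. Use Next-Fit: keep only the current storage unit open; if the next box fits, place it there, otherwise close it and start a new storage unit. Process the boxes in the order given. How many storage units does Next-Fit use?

Put B1 (48 ft³) in storage unit 1; 27 ft³ remain.
Put B2 (6 ft³) in storage unit 1; 21 ft³ remain.
Put B3 (53 ft³) in storage unit 2; 22 ft³ remain.
Put B4 (54 ft³) in storage unit 3; 21 ft³ remain.
Put B5 (47 ft³) in storage unit 4; 28 ft³ remain.
Put B6 (54 ft³) in storage unit 5; 21 ft³ remain.
Put B7 (39 ft³) in storage unit 6; 36 ft³ remain.
Put B8 (46 ft³) in storage unit 7; 29 ft³ remain.
Put B9 (49 ft³) in storage unit 8; 26 ft³ remain.
Put B10 (12 ft³) in storage unit 8; 14 ft³ remain.

8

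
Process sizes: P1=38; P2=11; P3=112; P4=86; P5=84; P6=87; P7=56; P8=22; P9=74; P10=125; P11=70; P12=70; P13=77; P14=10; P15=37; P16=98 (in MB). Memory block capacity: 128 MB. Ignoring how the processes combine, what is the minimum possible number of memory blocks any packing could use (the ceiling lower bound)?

9 memory blocks

Total size = 38 + 11 + 112 + 86 + 84 + 87 + 56 + 22 + 74 + 125 + 70 + 70 + 77 + 10 + 37 + 98 = 1057 MB.
⌈1057 / 128⌉ = 9.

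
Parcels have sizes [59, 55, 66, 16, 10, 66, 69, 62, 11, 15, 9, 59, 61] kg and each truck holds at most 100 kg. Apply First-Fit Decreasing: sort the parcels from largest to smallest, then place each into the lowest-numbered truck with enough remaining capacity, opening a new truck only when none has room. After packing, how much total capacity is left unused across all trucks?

Sorted descending: 69, 66, 66, 62, 61, 59, 59, 55, 16, 15, 11, 10, 9.
69 kg → truck 1 (remaining 31 kg)
66 kg → truck 2 (remaining 34 kg)
66 kg → truck 3 (remaining 34 kg)
62 kg → truck 4 (remaining 38 kg)
61 kg → truck 5 (remaining 39 kg)
59 kg → truck 6 (remaining 41 kg)
59 kg → truck 7 (remaining 41 kg)
55 kg → truck 8 (remaining 45 kg)
16 kg → truck 1 (remaining 15 kg)
15 kg → truck 1 (remaining 0 kg)
11 kg → truck 2 (remaining 23 kg)
10 kg → truck 2 (remaining 13 kg)
9 kg → truck 2 (remaining 4 kg)
8 trucks × 100 kg = 800 kg; used 558 kg; unused 242 kg.

242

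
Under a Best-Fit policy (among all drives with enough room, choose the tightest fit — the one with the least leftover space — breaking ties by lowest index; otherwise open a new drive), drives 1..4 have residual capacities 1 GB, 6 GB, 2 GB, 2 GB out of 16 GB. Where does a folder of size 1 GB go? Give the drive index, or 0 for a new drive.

Drives with room: drive 1 (1 GB), drive 2 (6 GB), drive 3 (2 GB), drive 4 (2 GB).
Tightest fit is drive 1 with 1 GB free.

1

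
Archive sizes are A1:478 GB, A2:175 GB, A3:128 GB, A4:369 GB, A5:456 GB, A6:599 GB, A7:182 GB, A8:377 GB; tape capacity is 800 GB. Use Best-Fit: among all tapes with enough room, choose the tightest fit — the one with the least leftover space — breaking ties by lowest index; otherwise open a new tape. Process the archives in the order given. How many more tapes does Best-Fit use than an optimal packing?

Best-Fit: [478,175,128] [369,377] [456] [599,182] → 4 tapes.
Total size 2764 GB; any packing needs at least ⌈2764/800⌉ = 4 tapes.
So 4 is already optimal.

0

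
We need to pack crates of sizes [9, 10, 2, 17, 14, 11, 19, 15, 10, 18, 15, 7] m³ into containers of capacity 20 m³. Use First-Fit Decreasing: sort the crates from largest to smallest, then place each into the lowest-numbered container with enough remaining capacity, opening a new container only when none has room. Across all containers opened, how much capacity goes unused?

Sorted descending: 19, 18, 17, 15, 15, 14, 11, 10, 10, 9, 7, 2.
Put 19 m³ in container 1; 1 m³ remain.
Put 18 m³ in container 2; 2 m³ remain.
Put 17 m³ in container 3; 3 m³ remain.
Put 15 m³ in container 4; 5 m³ remain.
Put 15 m³ in container 5; 5 m³ remain.
Put 14 m³ in container 6; 6 m³ remain.
Put 11 m³ in container 7; 9 m³ remain.
Put 10 m³ in container 8; 10 m³ remain.
Put 10 m³ in container 8; 0 m³ remain.
Put 9 m³ in container 7; 0 m³ remain.
Put 7 m³ in container 9; 13 m³ remain.
Put 2 m³ in container 2; 0 m³ remain.
9 containers × 20 m³ = 180 m³; used 147 m³; unused 33 m³.

33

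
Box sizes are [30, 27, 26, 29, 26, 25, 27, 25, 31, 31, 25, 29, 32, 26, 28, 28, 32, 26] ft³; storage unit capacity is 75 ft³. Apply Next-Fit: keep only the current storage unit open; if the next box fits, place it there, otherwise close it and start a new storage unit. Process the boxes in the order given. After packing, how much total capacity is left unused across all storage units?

172

30 ft³ → storage unit 1 (remaining 45 ft³)
27 ft³ → storage unit 1 (remaining 18 ft³)
26 ft³ → storage unit 2 (remaining 49 ft³)
29 ft³ → storage unit 2 (remaining 20 ft³)
26 ft³ → storage unit 3 (remaining 49 ft³)
25 ft³ → storage unit 3 (remaining 24 ft³)
27 ft³ → storage unit 4 (remaining 48 ft³)
25 ft³ → storage unit 4 (remaining 23 ft³)
31 ft³ → storage unit 5 (remaining 44 ft³)
31 ft³ → storage unit 5 (remaining 13 ft³)
25 ft³ → storage unit 6 (remaining 50 ft³)
29 ft³ → storage unit 6 (remaining 21 ft³)
32 ft³ → storage unit 7 (remaining 43 ft³)
26 ft³ → storage unit 7 (remaining 17 ft³)
28 ft³ → storage unit 8 (remaining 47 ft³)
28 ft³ → storage unit 8 (remaining 19 ft³)
32 ft³ → storage unit 9 (remaining 43 ft³)
26 ft³ → storage unit 9 (remaining 17 ft³)
9 storage units × 75 ft³ = 675 ft³; used 503 ft³; unused 172 ft³.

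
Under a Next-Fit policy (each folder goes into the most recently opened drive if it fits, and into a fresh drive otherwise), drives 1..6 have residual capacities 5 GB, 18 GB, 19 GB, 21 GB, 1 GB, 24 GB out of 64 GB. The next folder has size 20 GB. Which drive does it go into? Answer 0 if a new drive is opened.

6

Next-Fit only looks at drive 6, which has 24 GB free.
20 GB fits there.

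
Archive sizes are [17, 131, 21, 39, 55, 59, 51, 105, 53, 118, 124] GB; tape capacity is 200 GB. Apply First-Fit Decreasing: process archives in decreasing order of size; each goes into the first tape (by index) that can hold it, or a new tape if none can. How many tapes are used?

4

Sorted descending: 131, 124, 118, 105, 59, 55, 53, 51, 39, 21, 17.
131 GB → tape 1 (remaining 69 GB)
124 GB → tape 2 (remaining 76 GB)
118 GB → tape 3 (remaining 82 GB)
105 GB → tape 4 (remaining 95 GB)
59 GB → tape 1 (remaining 10 GB)
55 GB → tape 2 (remaining 21 GB)
53 GB → tape 3 (remaining 29 GB)
51 GB → tape 4 (remaining 44 GB)
39 GB → tape 4 (remaining 5 GB)
21 GB → tape 2 (remaining 0 GB)
17 GB → tape 3 (remaining 12 GB)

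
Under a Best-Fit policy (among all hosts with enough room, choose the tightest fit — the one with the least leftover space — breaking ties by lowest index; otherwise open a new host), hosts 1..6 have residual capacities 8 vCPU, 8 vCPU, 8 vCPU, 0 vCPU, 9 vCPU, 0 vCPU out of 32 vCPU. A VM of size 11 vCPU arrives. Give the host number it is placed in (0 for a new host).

No host has ≥ 11 vCPU free, so a new host is opened.

0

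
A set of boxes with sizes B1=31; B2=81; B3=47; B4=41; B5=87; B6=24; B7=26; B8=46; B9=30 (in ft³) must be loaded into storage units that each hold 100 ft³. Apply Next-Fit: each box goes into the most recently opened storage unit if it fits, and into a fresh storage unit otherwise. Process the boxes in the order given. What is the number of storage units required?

Put B1 (31 ft³) in storage unit 1; 69 ft³ remain.
Put B2 (81 ft³) in storage unit 2; 19 ft³ remain.
Put B3 (47 ft³) in storage unit 3; 53 ft³ remain.
Put B4 (41 ft³) in storage unit 3; 12 ft³ remain.
Put B5 (87 ft³) in storage unit 4; 13 ft³ remain.
Put B6 (24 ft³) in storage unit 5; 76 ft³ remain.
Put B7 (26 ft³) in storage unit 5; 50 ft³ remain.
Put B8 (46 ft³) in storage unit 5; 4 ft³ remain.
Put B9 (30 ft³) in storage unit 6; 70 ft³ remain.
Final storage units: [31] [81] [47,41] [87] [24,26,46] [30].

6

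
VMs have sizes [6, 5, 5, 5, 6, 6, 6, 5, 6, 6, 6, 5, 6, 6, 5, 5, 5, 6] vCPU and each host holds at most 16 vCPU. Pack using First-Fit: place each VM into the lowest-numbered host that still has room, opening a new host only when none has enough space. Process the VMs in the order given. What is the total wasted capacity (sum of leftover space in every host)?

host 1: place 6 vCPU, 10 vCPU left
host 1: place 5 vCPU, 5 vCPU left
host 1: place 5 vCPU, 0 vCPU left
host 2: place 5 vCPU, 11 vCPU left
host 2: place 6 vCPU, 5 vCPU left
host 3: place 6 vCPU, 10 vCPU left
host 3: place 6 vCPU, 4 vCPU left
host 2: place 5 vCPU, 0 vCPU left
host 4: place 6 vCPU, 10 vCPU left
host 4: place 6 vCPU, 4 vCPU left
host 5: place 6 vCPU, 10 vCPU left
host 5: place 5 vCPU, 5 vCPU left
host 6: place 6 vCPU, 10 vCPU left
host 6: place 6 vCPU, 4 vCPU left
host 5: place 5 vCPU, 0 vCPU left
host 7: place 5 vCPU, 11 vCPU left
host 7: place 5 vCPU, 6 vCPU left
host 7: place 6 vCPU, 0 vCPU left
7 hosts × 16 vCPU = 112 vCPU; used 100 vCPU; unused 12 vCPU.

12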